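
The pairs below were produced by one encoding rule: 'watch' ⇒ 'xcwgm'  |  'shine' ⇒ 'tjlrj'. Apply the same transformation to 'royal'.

In watch: w→x is +1, a→c is +2, t→w is +3, c→g is +4 — the shift increases by 1 each position. Each letter shifts forward by (position + 1), i.e. 1, 2, 3, … — the shift grows by one for each successive letter.
On royal: r+1=s, o+2=q, y+3=b, a+4=e, l+5=q.

sqbeq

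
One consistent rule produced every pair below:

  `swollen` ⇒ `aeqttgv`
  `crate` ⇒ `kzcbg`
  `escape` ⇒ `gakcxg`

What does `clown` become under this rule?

Two shifts are in play — +2 for a/e/i/o/u, +8 for every other letter.
For clown: c(cons)+8=k, l(cons)+8=t, o(vowel)+2=q, w(cons)+8=e, n(cons)+8=v.

ktqev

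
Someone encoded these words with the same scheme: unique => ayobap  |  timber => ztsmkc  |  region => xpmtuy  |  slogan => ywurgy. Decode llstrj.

family

It's a Vigenère-style cipher with numeric key [6,11]: position i shifts by key[i mod 2].
Undoing it on llstrj: l−6=f, l−11=a, s−6=m, t−11=i, r−6=l, j−11=y.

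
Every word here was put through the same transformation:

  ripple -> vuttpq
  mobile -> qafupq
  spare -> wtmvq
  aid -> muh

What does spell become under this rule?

wtqpp

Two shifts are in play — +12 for a/e/i/o/u, +4 for every other letter.
On spell: s(cons)+4=w, p(cons)+4=t, e(vowel)+12=q, l(cons)+4=p, l(cons)+4=p.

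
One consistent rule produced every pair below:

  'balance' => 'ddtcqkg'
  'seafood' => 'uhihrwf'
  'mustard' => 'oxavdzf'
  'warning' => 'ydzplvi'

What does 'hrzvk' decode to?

forth

Shifts by position in balance: pos 0: b→d (+2), pos 1: a→d (+3), pos 2: l→t (+8), pos 3: a→c (+2), pos 4: n→q (+3), pos 5: c→k (+8) — repeating every 3. The shifts repeat in a cycle of length 3: positions 0,1,… shift by +2, +3, +8, then the pattern repeats.
Undoing it on hrzvk: h−2=f, r−3=o, z−8=r, v−2=t, k−3=h.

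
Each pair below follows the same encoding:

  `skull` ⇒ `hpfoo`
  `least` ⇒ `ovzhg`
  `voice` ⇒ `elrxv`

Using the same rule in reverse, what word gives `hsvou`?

shelf

Letters are reflected about the middle of the alphabet (position → 25−position): Atbash.
Undoing it on hsvou: h↔s, s↔h, v↔e, o↔l, u↔f.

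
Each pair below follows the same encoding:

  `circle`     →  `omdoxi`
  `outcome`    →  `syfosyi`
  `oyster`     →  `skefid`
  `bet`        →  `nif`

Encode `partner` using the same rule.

The shift depends on letter class: consonant c→o is +12, but vowel i→m is +4. Two shifts are in play — +4 for a/e/i/o/u, +12 for every other letter.
On partner: p(cons)+12=b, a(vowel)+4=e, r(cons)+12=d, t(cons)+12=f, n(cons)+12=z, e(vowel)+4=i, r(cons)+12=d.

bedfzid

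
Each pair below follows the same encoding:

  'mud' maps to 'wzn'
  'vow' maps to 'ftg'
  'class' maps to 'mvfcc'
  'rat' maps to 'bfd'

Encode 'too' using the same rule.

dtt

The shift depends on letter class: consonant m→w is +10, but vowel u→z is +5. Vowels shift forward by 5 and consonants shift forward by 10.
For too: t(cons)+10=d, o(vowel)+5=t, o(vowel)+5=t.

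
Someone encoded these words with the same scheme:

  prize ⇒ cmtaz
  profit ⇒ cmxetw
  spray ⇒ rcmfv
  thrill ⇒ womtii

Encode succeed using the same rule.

rbppzzu

Treating letters as 0–25, the rule is x ↦ 5x + 5 (mod 26).
On succeed: s(18)→5·18+5≡17=r; u(20)→5·20+5≡1=b; c(2)→5·2+5≡15=p; c(2)→5·2+5≡15=p; e(4)→5·4+5≡25=z; e(4)→5·4+5≡25=z; d(3)→5·3+5≡20=u (all mod 26).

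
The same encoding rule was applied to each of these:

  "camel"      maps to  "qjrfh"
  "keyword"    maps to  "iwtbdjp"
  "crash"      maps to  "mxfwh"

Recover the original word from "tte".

The output letters match the input read backwards, each shifted +5: camel reversed is lemac. Read the word backwards and shift each letter +5.
Decoding tte: shift back: t−5=o, t−5=o, e−5=z → ooz; then reverse → zoo.

zoo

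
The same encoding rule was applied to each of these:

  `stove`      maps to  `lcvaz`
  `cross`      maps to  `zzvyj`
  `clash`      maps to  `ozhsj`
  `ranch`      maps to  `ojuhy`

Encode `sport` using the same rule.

The output letters match the input read backwards, each shifted +7: stove reversed is evots. Read the word backwards and shift each letter +7.
Applying it to sport: reverse → trops; then shift: t+7=a, r+7=y, o+7=v, p+7=w, s+7=z.

ayvwz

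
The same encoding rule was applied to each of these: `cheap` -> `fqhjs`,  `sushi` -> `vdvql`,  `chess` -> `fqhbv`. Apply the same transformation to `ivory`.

lerab

The shifts repeat in a cycle of length 2: positions 0,1,… shift by +3, +9, then the pattern repeats.
Applying it to ivory: i+3=l, v+9=e, o+3=r, r+9=a, y+3=b.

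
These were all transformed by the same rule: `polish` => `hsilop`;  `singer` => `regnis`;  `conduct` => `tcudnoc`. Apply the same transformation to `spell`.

The output letters match the input read backwards: polish reversed is hsilop. The word is simply reversed.
On spell: reverse → lleps.

lleps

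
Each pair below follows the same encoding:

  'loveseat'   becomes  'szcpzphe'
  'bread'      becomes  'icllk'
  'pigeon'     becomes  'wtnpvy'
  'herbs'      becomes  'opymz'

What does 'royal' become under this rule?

yzfls

The shifts repeat in a cycle of length 2: positions 0,1,… shift by +7, +11, then the pattern repeats.
For royal: r+7=y, o+11=z, y+7=f, a+11=l, l+7=s.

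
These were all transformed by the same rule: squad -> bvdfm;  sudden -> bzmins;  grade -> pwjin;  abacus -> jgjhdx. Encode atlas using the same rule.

Shifts by position in squad: pos 0: s→b (+9), pos 1: q→v (+5), pos 2: u→d (+9), pos 3: a→f (+5) — repeating every 2. A repeating key of period 2 is used — shifts +9, +5 over and over.
Applying it to atlas: a+9=j, t+5=y, l+9=u, a+5=f, s+9=b.

jyufb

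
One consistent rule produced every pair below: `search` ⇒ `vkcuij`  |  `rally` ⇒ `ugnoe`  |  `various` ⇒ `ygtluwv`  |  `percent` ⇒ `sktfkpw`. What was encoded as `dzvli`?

The shifts repeat in a cycle of length 3: positions 0,1,… shift by +3, +6, +2, then the pattern repeats.
Decoding dzvli: d−3=a, z−6=t, v−2=t, l−3=i, i−6=c.

attic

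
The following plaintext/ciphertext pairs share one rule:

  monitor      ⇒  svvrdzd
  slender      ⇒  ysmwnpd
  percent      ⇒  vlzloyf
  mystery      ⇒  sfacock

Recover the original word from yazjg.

The shift increases by 1 at each position, starting from +6: 6, 7, 8, ….
Reversing it on yazjg: y−6=s, a−7=t, z−8=r, j−9=a, g−10=w.

straw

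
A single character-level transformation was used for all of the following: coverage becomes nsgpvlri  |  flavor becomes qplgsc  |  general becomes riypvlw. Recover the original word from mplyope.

blanket

Shifts by position in coverage: pos 0: c→n (+11), pos 1: o→s (+4), pos 2: v→g (+11), pos 3: e→p (+11), pos 4: r→v (+4), pos 5: a→l (+11) — repeating every 3. A repeating key of period 3 is used — shifts +11, +4, +11 over and over.
Decoding mplyope: m−11=b, p−4=l, l−11=a, y−11=n, o−4=k, p−11=e, e−11=t.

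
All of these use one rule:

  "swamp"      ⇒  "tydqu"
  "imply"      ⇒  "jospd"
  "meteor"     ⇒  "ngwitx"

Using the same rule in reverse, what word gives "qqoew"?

polar

In swamp: s→t is +1, w→y is +2, a→d is +3, m→q is +4 — the shift increases by 1 each position. The shift increases by 1 at each position, starting from +1: 1, 2, 3, ….
Undoing it on qqoew: q−1=p, q−2=o, o−3=l, e−4=a, w−5=r.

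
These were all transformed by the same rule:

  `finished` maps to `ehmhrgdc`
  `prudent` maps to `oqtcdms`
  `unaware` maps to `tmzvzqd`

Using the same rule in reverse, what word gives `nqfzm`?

organ

Compare letters: f→e is +25, i→h is +25, n→m is +25 — a constant shift. This is a Caesar cipher with shift 25.
Undoing it on nqfzm: n−25=o, q−25=r, f−25=g, z−25=a, m−25=n.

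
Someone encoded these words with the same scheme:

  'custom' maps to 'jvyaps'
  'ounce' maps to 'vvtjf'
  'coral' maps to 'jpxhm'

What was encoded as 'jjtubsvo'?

Shifts by position in custom: pos 0: c→j (+7), pos 1: u→v (+1), pos 2: s→y (+6), pos 3: t→a (+7), pos 4: o→p (+1), pos 5: m→s (+6) — repeating every 3. The shifts repeat in a cycle of length 3: positions 0,1,… shift by +7, +1, +6, then the pattern repeats.
Reversing it on jjtubsvo: j−7=c, j−1=i, t−6=n, u−7=n, b−1=a, s−6=m, v−7=o, o−1=n.

cinnamon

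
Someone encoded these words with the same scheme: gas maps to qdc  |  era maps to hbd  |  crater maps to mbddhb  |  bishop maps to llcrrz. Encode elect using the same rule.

hvhmd

Two shifts are in play — +3 for a/e/i/o/u, +10 for every other letter.
Applying it to elect: e(vowel)+3=h, l(cons)+10=v, e(vowel)+3=h, c(cons)+10=m, t(cons)+10=d.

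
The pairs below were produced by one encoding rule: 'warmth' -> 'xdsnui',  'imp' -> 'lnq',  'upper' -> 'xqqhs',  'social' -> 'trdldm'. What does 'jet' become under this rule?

khu

The rule splits by letter class: vowels +3, consonants +1.
Applying it to jet: j(cons)+1=k, e(vowel)+3=h, t(cons)+1=u.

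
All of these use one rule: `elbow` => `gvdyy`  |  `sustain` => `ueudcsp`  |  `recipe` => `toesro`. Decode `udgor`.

The shifts repeat in a cycle of length 2: positions 0,1,… shift by +2, +10, then the pattern repeats.
Reversing it on udgor: u−2=s, d−10=t, g−2=e, o−10=e, r−2=p.

steep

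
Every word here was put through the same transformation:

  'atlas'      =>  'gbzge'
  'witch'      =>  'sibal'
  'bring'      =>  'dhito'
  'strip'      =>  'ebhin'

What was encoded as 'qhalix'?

a(0)→g(6) and t(19)→b(1) fit y≡23x+6 (mod 26); the inverse of 23 mod 26 is 17. Each letter's alphabet position (a=0..z=25) is mapped through 23·x+6 mod 26 — an affine cipher.
Undoing it on qhalix: q(16)→17·(16−6)≡14=o; h(7)→17·(7−6)≡17=r; a(0)→17·(0−6)≡2=c; l(11)→17·(11−6)≡7=h; i(8)→17·(8−6)≡8=i; x(23)→17·(23−6)≡3=d (all mod 26).

orchid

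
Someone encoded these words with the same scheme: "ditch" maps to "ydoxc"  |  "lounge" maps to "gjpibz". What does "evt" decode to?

Each letter is shifted forward by 21 in the alphabet (a Caesar shift of +21).
Reversing it on evt: e−21=j, v−21=a, t−21=y.

jay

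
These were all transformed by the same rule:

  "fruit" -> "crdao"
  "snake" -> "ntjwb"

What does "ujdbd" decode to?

The output letters match the input read backwards, each shifted +9: fruit reversed is tiurf. Two steps: reverse the string, then apply a Caesar shift of +9.
Undoing it on ujdbd: shift back: u−9=l, j−9=a, d−9=u, b−9=s, d−9=u → lausu; then reverse → usual.

usual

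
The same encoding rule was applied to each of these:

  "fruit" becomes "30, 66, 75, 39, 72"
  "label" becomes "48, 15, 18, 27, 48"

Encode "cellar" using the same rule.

21, 27, 48, 48, 15, 66

f(#6)→30 and r(#18)→66: differences scale by 3, so n = 3·pos + 12. Each letter becomes 3×(its alphabet position, a=1..z=26) + 12.
For cellar: c=3→21, e=5→27, l=12→48, l=12→48, a=1→15, r=18→66.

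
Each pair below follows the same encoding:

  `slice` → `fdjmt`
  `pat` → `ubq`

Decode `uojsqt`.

sprint

The output letters match the input read backwards, each shifted +1: slice reversed is ecils. Read the word backwards and shift each letter +1.
Undoing it on uojsqt: shift back: u−1=t, o−1=n, j−1=i, s−1=r, q−1=p, t−1=s → tnirps; then reverse → sprint.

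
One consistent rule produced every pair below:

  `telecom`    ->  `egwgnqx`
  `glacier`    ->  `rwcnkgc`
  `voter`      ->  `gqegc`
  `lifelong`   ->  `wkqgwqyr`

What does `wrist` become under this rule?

hckde

Vowels shift forward by 2 and consonants shift forward by 11.
On wrist: w(cons)+11=h, r(cons)+11=c, i(vowel)+2=k, s(cons)+11=d, t(cons)+11=e.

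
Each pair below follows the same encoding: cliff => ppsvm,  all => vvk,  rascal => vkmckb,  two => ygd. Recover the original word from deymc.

The output letters match the input read backwards, each shifted +10: cliff reversed is ffilc. The word is reversed, then every letter is shifted forward by 10.
Reversing it on deymc: shift back: d−10=t, e−10=u, y−10=o, m−10=c, c−10=s → tuocs; then reverse → scout.

scout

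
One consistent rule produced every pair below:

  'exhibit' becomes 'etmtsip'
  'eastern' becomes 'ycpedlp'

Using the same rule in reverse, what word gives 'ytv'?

The output letters match the input read backwards, each shifted +11: exhibit reversed is tibihxe. The word is reversed, then every letter is shifted forward by 11.
Decoding ytv: shift back: y−11=n, t−11=i, v−11=k → nik; then reverse → kin.

kin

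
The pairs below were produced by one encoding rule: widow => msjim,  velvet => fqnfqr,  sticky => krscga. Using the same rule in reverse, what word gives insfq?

olive

w(22)→m(12) and i(8)→s(18) fit y≡7x+14 (mod 26); the inverse of 7 mod 26 is 15. Each letter's alphabet position (a=0..z=25) is mapped through 7·x+14 mod 26 — an affine cipher.
Reversing it on insfq: i(8)→15·(8−14)≡14=o; n(13)→15·(13−14)≡11=l; s(18)→15·(18−14)≡8=i; f(5)→15·(5−14)≡21=v; q(16)→15·(16−14)≡4=e (all mod 26).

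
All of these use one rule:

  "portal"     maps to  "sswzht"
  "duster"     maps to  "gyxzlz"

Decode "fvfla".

craft

The shift increases by 1 at each position, starting from +3: 3, 4, 5, ….
Decoding fvfla: f−3=c, v−4=r, f−5=a, l−6=f, a−7=t.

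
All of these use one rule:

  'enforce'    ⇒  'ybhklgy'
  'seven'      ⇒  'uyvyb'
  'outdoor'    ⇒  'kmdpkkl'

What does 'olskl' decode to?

armor

e(4)→y(24) and n(13)→b(1) fit y≡9x+14 (mod 26); the inverse of 9 mod 26 is 3. This is an affine cipher: with a=0,…,z=25, each position x becomes (9x+14) mod 26.
Decoding olskl: o(14)→3·(14−14)≡0=a; l(11)→3·(11−14)≡17=r; s(18)→3·(18−14)≡12=m; k(10)→3·(10−14)≡14=o; l(11)→3·(11−14)≡17=r (all mod 26).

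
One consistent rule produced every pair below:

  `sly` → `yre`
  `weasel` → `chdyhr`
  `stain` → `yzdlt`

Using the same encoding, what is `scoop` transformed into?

The shift depends on letter class: consonant s→y is +6, but vowel e→h is +3. Vowels shift forward by 3 and consonants shift forward by 6.
For scoop: s(cons)+6=y, c(cons)+6=i, o(vowel)+3=r, o(vowel)+3=r, p(cons)+6=v.

yirrv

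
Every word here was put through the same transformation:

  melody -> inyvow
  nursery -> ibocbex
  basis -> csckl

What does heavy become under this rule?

ifkor

Two steps: reverse the string, then apply a Caesar shift of +10.
For heavy: reverse → yvaeh; then shift: y+10=i, v+10=f, a+10=k, e+10=o, h+10=r.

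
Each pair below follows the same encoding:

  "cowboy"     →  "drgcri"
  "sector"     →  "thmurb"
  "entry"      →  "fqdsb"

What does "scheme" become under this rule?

tfrfpo

Shifts by position in cowboy: pos 0: c→d (+1), pos 1: o→r (+3), pos 2: w→g (+10), pos 3: b→c (+1), pos 4: o→r (+3), pos 5: y→i (+10) — repeating every 3. The shifts repeat in a cycle of length 3: positions 0,1,… shift by +1, +3, +10, then the pattern repeats.
On scheme: s+1=t, c+3=f, h+10=r, e+1=f, m+3=p, e+10=o.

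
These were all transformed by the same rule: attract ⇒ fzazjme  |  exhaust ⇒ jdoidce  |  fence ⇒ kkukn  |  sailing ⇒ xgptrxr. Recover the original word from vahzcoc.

quarter

In attract: a→f is +5, t→z is +6, t→a is +7, r→z is +8 — the shift increases by 1 each position. Letter i (0-indexed) is shifted by i+5, so successive shifts are 5, 6, 7, ….
Undoing it on vahzcoc: v−5=q, a−6=u, h−7=a, z−8=r, c−9=t, o−10=e, c−11=r.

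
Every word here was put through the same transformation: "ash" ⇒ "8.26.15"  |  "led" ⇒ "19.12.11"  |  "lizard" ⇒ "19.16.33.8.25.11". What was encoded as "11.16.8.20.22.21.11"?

diamond

a is letter #1 and maps to 8: an offset of 7. The number is (letter's place in the alphabet, a=1) + 7.
Undoing it on 11.16.8.20.22.21.11: 11→(11−7)÷1=4=d, 16→(16−7)÷1=9=i, 8→(8−7)÷1=1=a, 20→(20−7)÷1=13=m, 22→(22−7)÷1=15=o, 21→(21−7)÷1=14=n, 11→(11−7)÷1=4=d.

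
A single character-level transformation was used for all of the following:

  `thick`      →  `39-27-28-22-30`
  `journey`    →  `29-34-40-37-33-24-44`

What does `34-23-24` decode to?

ode

t is letter #20 and maps to 39: an offset of 19. Letters become their 1-based position plus 19 (so a→20, b→21, …).
Undoing it on 34-23-24: 34→(34−19)÷1=15=o, 23→(23−19)÷1=4=d, 24→(24−19)÷1=5=e.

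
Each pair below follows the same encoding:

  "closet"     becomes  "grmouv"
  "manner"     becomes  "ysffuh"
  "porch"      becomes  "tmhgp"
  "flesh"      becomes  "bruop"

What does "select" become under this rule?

c(2)→g(6) and l(11)→r(17) fit y≡7x+18 (mod 26); the inverse of 7 mod 26 is 15. Treating letters as 0–25, the rule is x ↦ 7x + 18 (mod 26).
For select: s(18)→7·18+18≡14=o; e(4)→7·4+18≡20=u; l(11)→7·11+18≡17=r; e(4)→7·4+18≡20=u; c(2)→7·2+18≡6=g; t(19)→7·19+18≡21=v (all mod 26).

ourugv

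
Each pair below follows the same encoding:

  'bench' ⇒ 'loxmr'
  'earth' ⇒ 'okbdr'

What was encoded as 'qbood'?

greet

This is a Caesar cipher with shift 10.
Undoing it on qbood: q−10=g, b−10=r, o−10=e, o−10=e, d−10=t.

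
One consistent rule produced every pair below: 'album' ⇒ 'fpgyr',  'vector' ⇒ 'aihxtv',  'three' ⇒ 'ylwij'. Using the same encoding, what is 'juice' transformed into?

Shifts by position in album: pos 0: a→f (+5), pos 1: l→p (+4), pos 2: b→g (+5), pos 3: u→y (+4) — repeating every 2. A repeating key of period 2 is used — shifts +5, +4 over and over.
Applying it to juice: j+5=o, u+4=y, i+5=n, c+4=g, e+5=j.

oyngj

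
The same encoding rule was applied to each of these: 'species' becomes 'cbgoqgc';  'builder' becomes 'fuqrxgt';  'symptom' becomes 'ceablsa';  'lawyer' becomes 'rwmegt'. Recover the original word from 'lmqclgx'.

s(18)→c(2) and p(15)→b(1) fit y≡9x+22 (mod 26); the inverse of 9 mod 26 is 3. Treating letters as 0–25, the rule is x ↦ 9x + 22 (mod 26).
Undoing it on lmqclgx: l(11)→3·(11−22)≡19=t; m(12)→3·(12−22)≡22=w; q(16)→3·(16−22)≡8=i; c(2)→3·(2−22)≡18=s; l(11)→3·(11−22)≡19=t; g(6)→3·(6−22)≡4=e; x(23)→3·(23−22)≡3=d (all mod 26).

twisted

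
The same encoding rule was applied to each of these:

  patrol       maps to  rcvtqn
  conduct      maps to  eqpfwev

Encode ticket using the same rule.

vkemgv

Compare letters: p→r is +2, a→c is +2, t→v is +2 — a constant shift. Every letter moves 2 places later in the alphabet, wrapping around z→a.
On ticket: t+2=v, i+2=k, c+2=e, k+2=m, e+2=g, t+2=v.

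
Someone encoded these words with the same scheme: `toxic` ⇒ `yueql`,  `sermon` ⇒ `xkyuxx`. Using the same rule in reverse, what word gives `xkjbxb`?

sector

The shift increases by 1 at each position, starting from +5: 5, 6, 7, ….
Decoding xkjbxb: x−5=s, k−6=e, j−7=c, b−8=t, x−9=o, b−10=r.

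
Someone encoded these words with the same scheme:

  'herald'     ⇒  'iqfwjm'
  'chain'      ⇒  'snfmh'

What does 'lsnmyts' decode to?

nothing

The output letters match the input read backwards, each shifted +5: herald reversed is dlareh. Two steps: reverse the string, then apply a Caesar shift of +5.
Reversing it on lsnmyts: shift back: l−5=g, s−5=n, n−5=i, m−5=h, y−5=t, t−5=o, s−5=n → gnihton; then reverse → nothing.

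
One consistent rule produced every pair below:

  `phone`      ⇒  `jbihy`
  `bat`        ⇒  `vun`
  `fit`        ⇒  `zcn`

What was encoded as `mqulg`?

swarm

Compare letters: p→j is +20, h→b is +20, o→i is +20 — a constant shift. Each letter is shifted forward by 20 in the alphabet (a Caesar shift of +20).
Reversing it on mqulg: m−20=s, q−20=w, u−20=a, l−20=r, g−20=m.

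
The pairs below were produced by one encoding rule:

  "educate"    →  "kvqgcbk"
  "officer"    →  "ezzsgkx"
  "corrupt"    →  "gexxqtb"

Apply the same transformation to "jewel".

Each letter's alphabet position (a=0..z=25) is mapped through 15·x+2 mod 26 — an affine cipher.
On jewel: j(9)→15·9+2≡7=h; e(4)→15·4+2≡10=k; w(22)→15·22+2≡20=u; e(4)→15·4+2≡10=k; l(11)→15·11+2≡11=l (all mod 26).

hkukl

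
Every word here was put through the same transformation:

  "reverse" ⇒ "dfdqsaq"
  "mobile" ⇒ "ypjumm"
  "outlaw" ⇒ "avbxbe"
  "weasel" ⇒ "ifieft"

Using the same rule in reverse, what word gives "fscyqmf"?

It's a Vigenère-style cipher with numeric key [12,1,8]: position i shifts by key[i mod 3].
Reversing it on fscyqmf: f−12=t, s−1=r, c−8=u, y−12=m, q−1=p, m−8=e, f−12=t.

trumpet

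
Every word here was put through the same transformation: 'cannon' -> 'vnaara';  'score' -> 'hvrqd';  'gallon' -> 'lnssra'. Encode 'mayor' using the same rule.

Treating letters as 0–25, the rule is x ↦ 17x + 13 (mod 26).
Applying it to mayor: m(12)→17·12+13≡9=j; a(0)→17·0+13≡13=n; y(24)→17·24+13≡5=f; o(14)→17·14+13≡17=r; r(17)→17·17+13≡16=q (all mod 26).

jnfrq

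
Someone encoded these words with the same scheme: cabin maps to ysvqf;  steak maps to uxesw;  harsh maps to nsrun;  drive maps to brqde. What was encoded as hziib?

flood

This is an affine cipher: with a=0,…,z=25, each position x becomes (3x+18) mod 26.
Reversing it on hziib: h(7)→9·(7−18)≡5=f; z(25)→9·(25−18)≡11=l; i(8)→9·(8−18)≡14=o; i(8)→9·(8−18)≡14=o; b(1)→9·(1−18)≡3=d (all mod 26).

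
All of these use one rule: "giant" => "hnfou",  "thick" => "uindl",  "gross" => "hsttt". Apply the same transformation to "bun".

czo

Two shifts are in play — +5 for a/e/i/o/u, +1 for every other letter.
For bun: b(cons)+1=c, u(vowel)+5=z, n(cons)+1=o.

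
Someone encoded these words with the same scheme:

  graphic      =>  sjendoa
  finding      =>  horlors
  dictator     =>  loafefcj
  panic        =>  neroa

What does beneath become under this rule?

pwrwefd

g(6)→s(18) and r(17)→j(9) fit y≡11x+4 (mod 26); the inverse of 11 mod 26 is 19. Treating letters as 0–25, the rule is x ↦ 11x + 4 (mod 26).
For beneath: b(1)→11·1+4≡15=p; e(4)→11·4+4≡22=w; n(13)→11·13+4≡17=r; e(4)→11·4+4≡22=w; a(0)→11·0+4≡4=e; t(19)→11·19+4≡5=f; h(7)→11·7+4≡3=d (all mod 26).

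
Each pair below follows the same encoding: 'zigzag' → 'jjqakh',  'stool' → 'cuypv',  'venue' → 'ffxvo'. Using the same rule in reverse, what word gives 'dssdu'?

Shifts by position in zigzag: pos 0: z→j (+10), pos 1: i→j (+1), pos 2: g→q (+10), pos 3: z→a (+1) — repeating every 2. A repeating key of period 2 is used — shifts +10, +1 over and over.
Undoing it on dssdu: d−10=t, s−1=r, s−10=i, d−1=c, u−10=k.

trick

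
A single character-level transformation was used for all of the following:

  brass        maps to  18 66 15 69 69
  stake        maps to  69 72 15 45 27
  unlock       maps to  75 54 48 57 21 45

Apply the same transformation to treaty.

b(#2)→18 and r(#18)→66: differences scale by 3, so n = 3·pos + 12. The formula is n = 3×(alphabet index, a=1) + 12.
On treaty: t=20→72, r=18→66, e=5→27, a=1→15, t=20→72, y=25→87.

72 66 27 15 72 87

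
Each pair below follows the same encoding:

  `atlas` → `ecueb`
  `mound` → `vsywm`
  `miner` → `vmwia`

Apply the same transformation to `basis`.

kebmb

The shift depends on letter class: consonant t→c is +9, but vowel a→e is +4. Vowels shift forward by 4 and consonants shift forward by 9.
For basis: b(cons)+9=k, a(vowel)+4=e, s(cons)+9=b, i(vowel)+4=m, s(cons)+9=b.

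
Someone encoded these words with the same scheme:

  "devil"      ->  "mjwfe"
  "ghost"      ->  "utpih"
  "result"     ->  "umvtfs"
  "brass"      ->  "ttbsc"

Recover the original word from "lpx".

wok

The word is reversed, then every letter is shifted forward by 1.
Decoding lpx: shift back: l−1=k, p−1=o, x−1=w → kow; then reverse → wok.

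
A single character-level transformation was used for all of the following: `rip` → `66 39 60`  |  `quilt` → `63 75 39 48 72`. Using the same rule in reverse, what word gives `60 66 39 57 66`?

Each letter becomes 3×(its alphabet position, a=1..z=26) + 12.
Undoing it on 60 66 39 57 66: 60→(60−12)÷3=16=p, 66→(66−12)÷3=18=r, 39→(39−12)÷3=9=i, 57→(57−12)÷3=15=o, 66→(66−12)÷3=18=r.

prior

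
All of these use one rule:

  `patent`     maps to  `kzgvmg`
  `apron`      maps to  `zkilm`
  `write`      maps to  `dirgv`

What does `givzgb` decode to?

Each pair mirrors across the alphabet (p↔k, a↔z, t↔g): positions sum to 25. Each letter is replaced by its mirror in the alphabet: a↔z, b↔y, c↔x, and so on (the Atbash cipher).
Undoing it on givzgb: g↔t, i↔r, v↔e, z↔a, g↔t, b↔y.

treaty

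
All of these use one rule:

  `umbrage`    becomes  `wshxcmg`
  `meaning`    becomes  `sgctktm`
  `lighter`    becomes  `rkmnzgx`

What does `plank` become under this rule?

The shift depends on letter class: consonant m→s is +6, but vowel u→w is +2. The rule splits by letter class: vowels +2, consonants +6.
Applying it to plank: p(cons)+6=v, l(cons)+6=r, a(vowel)+2=c, n(cons)+6=t, k(cons)+6=q.

vrctq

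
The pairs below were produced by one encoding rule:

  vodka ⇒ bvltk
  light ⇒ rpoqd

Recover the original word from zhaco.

taste

In vodka: v→b is +6, o→v is +7, d→l is +8, k→t is +9 — the shift increases by 1 each position. Letter i (0-indexed) is shifted by i+6, so successive shifts are 6, 7, 8, ….
Decoding zhaco: z−6=t, h−7=a, a−8=s, c−9=t, o−10=e.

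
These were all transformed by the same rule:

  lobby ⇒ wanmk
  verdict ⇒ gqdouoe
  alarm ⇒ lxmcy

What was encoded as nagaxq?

It's a Vigenère-style cipher with numeric key [11,12,12]: position i shifts by key[i mod 3].
Decoding nagaxq: n−11=c, a−12=o, g−12=u, a−11=p, x−12=l, q−12=e.

couple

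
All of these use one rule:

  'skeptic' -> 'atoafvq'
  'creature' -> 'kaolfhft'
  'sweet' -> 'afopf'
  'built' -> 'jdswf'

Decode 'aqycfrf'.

In skeptic: s→a is +8, k→t is +9, e→o is +10, p→a is +11 — the shift increases by 1 each position. The shift increases by 1 at each position, starting from +8: 8, 9, 10, ….
Decoding aqycfrf: a−8=s, q−9=h, y−10=o, c−11=r, f−12=t, r−13=e, f−14=r.

shorter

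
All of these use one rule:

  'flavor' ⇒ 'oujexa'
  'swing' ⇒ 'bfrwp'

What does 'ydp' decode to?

pug

This is a Caesar cipher with shift 9.
Undoing it on ydp: y−9=p, d−9=u, p−9=g.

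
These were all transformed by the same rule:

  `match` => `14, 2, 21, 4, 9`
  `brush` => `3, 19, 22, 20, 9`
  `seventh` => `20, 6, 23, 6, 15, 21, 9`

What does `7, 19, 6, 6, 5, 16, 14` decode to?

m is letter #13 and maps to 14: an offset of 1. Letters become their 1-based position plus 1 (so a→2, b→3, …).
Decoding 7, 19, 6, 6, 5, 16, 14: 7→(7−1)÷1=6=f, 19→(19−1)÷1=18=r, 6→(6−1)÷1=5=e, 6→(6−1)÷1=5=e, 5→(5−1)÷1=4=d, 16→(16−1)÷1=15=o, 14→(14−1)÷1=13=m.

freedom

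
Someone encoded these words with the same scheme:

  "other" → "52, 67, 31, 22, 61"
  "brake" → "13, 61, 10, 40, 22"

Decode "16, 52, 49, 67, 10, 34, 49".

contain

o(#15)→52 and t(#20)→67: differences scale by 3, so n = 3·pos + 7. With a=1..z=26, the number is 3·pos + 7.
Undoing it on 16, 52, 49, 67, 10, 34, 49: 16→(16−7)÷3=3=c, 52→(52−7)÷3=15=o, 49→(49−7)÷3=14=n, 67→(67−7)÷3=20=t, 10→(10−7)÷3=1=a, 34→(34−7)÷3=9=i, 49→(49−7)÷3=14=n.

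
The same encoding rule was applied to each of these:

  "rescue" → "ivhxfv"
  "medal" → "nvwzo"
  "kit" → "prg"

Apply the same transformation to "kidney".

Each pair mirrors across the alphabet (r↔i, e↔v, s↔h): positions sum to 25. Letters are reflected about the middle of the alphabet (position → 25−position): Atbash.
For kidney: k↔p, i↔r, d↔w, n↔m, e↔v, y↔b.

prwmvb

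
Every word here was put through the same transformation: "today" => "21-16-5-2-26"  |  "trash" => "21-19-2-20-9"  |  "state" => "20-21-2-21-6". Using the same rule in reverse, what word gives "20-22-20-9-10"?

sushi

The number is (letter's place in the alphabet, a=1) + 1.
Reversing it on 20-22-20-9-10: 20→(20−1)÷1=19=s, 22→(22−1)÷1=21=u, 20→(20−1)÷1=19=s, 9→(9−1)÷1=8=h, 10→(10−1)÷1=9=i.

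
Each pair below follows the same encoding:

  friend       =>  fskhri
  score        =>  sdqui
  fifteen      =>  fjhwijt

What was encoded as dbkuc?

Letter i (0-indexed) is shifted by i+0, so successive shifts are 0, 1, 2, ….
Decoding dbkuc: d−0=d, b−1=a, k−2=i, u−3=r, c−4=y.

dairy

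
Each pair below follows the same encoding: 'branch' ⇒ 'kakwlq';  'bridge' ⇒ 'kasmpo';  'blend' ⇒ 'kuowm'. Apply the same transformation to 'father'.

okcqoa

The shift depends on letter class: consonant b→k is +9, but vowel a→k is +10. The rule splits by letter class: vowels +10, consonants +9.
On father: f(cons)+9=o, a(vowel)+10=k, t(cons)+9=c, h(cons)+9=q, e(vowel)+10=o, r(cons)+9=a.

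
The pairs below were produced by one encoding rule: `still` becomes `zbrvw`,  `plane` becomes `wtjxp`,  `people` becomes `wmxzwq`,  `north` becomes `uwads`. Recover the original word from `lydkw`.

equal

In still: s→z is +7, t→b is +8, i→r is +9, l→v is +10 — the shift increases by 1 each position. Each letter shifts forward by (position + 7), i.e. 7, 8, 9, … — the shift grows by one for each successive letter.
Decoding lydkw: l−7=e, y−8=q, d−9=u, k−10=a, w−11=l.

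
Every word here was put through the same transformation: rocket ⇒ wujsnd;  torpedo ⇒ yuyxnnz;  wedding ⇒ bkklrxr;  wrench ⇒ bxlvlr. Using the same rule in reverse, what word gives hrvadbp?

In rocket: r→w is +5, o→u is +6, c→j is +7, k→s is +8 — the shift increases by 1 each position. Each letter shifts forward by (position + 5), i.e. 5, 6, 7, … — the shift grows by one for each successive letter.
Undoing it on hrvadbp: h−5=c, r−6=l, v−7=o, a−8=s, d−9=u, b−10=r, p−11=e.

closure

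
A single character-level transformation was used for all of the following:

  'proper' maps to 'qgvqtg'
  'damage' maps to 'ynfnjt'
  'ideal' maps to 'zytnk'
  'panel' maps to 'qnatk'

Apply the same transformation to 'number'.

arfitg

Treating letters as 0–25, the rule is x ↦ 21x + 13 (mod 26).
Applying it to number: n(13)→21·13+13≡0=a; u(20)→21·20+13≡17=r; m(12)→21·12+13≡5=f; b(1)→21·1+13≡8=i; e(4)→21·4+13≡19=t; r(17)→21·17+13≡6=g (all mod 26).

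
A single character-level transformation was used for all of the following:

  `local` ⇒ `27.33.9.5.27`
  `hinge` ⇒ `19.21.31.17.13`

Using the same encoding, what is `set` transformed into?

41.13.43

With a=1..z=26, the number is 2·pos + 3.
For set: s=19→41, e=5→13, t=20→43.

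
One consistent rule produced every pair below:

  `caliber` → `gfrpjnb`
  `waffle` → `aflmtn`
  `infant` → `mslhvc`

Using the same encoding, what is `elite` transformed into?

iqoam

In caliber: c→g is +4, a→f is +5, l→r is +6, i→p is +7 — the shift increases by 1 each position. Letter i (0-indexed) is shifted by i+4, so successive shifts are 4, 5, 6, ….
Applying it to elite: e+4=i, l+5=q, i+6=o, t+7=a, e+8=m.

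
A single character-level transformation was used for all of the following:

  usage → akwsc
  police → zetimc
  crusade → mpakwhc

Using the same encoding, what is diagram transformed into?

u(20)→a(0) and s(18)→k(10) fit y≡21x+22 (mod 26); the inverse of 21 mod 26 is 5. This is an affine cipher: with a=0,…,z=25, each position x becomes (21x+22) mod 26.
Applying it to diagram: d(3)→21·3+22≡7=h; i(8)→21·8+22≡8=i; a(0)→21·0+22≡22=w; g(6)→21·6+22≡18=s; r(17)→21·17+22≡15=p; a(0)→21·0+22≡22=w; m(12)→21·12+22≡14=o (all mod 26).

hiwspwo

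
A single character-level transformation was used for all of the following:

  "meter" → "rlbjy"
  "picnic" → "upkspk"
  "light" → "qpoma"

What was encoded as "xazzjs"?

struck

A repeating key of period 3 is used — shifts +5, +7, +8 over and over.
Decoding xazzjs: x−5=s, a−7=t, z−8=r, z−5=u, j−7=c, s−8=k.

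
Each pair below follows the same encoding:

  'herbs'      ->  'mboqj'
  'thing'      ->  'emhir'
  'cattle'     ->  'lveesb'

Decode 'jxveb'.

h(7)→m(12) and e(4)→b(1) fit y≡21x+21 (mod 26); the inverse of 21 mod 26 is 5. Each letter's alphabet position (a=0..z=25) is mapped through 21·x+21 mod 26 — an affine cipher.
Undoing it on jxveb: j(9)→5·(9−21)≡18=s; x(23)→5·(23−21)≡10=k; v(21)→5·(21−21)≡0=a; e(4)→5·(4−21)≡19=t; b(1)→5·(1−21)≡4=e (all mod 26).

skate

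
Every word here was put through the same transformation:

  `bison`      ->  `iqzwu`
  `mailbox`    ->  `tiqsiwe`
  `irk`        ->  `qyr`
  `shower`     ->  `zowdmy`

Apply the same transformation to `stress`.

The shift depends on letter class: consonant b→i is +7, but vowel i→q is +8. The rule splits by letter class: vowels +8, consonants +7.
Applying it to stress: s(cons)+7=z, t(cons)+7=a, r(cons)+7=y, e(vowel)+8=m, s(cons)+7=z, s(cons)+7=z.

zaymzz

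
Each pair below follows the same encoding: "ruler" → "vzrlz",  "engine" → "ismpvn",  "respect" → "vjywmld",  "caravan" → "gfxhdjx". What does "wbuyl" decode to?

sword

In ruler: r→v is +4, u→z is +5, l→r is +6, e→l is +7 — the shift increases by 1 each position. Letter i (0-indexed) is shifted by i+4, so successive shifts are 4, 5, 6, ….
Undoing it on wbuyl: w−4=s, b−5=w, u−6=o, y−7=r, l−8=d.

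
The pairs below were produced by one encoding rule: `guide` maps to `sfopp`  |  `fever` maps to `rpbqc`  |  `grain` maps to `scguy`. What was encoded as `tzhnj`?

Shifts by position in guide: pos 0: g→s (+12), pos 1: u→f (+11), pos 2: i→o (+6), pos 3: d→p (+12), pos 4: e→p (+11) — repeating every 3. It's a Vigenère-style cipher with numeric key [12,11,6]: position i shifts by key[i mod 3].
Decoding tzhnj: t−12=h, z−11=o, h−6=b, n−12=b, j−11=y.

hobby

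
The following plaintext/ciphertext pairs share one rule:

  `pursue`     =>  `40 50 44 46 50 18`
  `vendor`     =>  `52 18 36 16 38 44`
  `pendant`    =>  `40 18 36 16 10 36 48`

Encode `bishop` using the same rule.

With a=1..z=26, the number is 2·pos + 8.
On bishop: b=2→12, i=9→26, s=19→46, h=8→24, o=15→38, p=16→40.

12 26 46 24 38 40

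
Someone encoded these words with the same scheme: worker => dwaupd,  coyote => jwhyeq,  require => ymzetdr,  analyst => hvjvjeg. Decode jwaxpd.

In worker: w→d is +7, o→w is +8, r→a is +9, k→u is +10 — the shift increases by 1 each position. Each letter shifts forward by (position + 7), i.e. 7, 8, 9, … — the shift grows by one for each successive letter.
Undoing it on jwaxpd: j−7=c, w−8=o, a−9=r, x−10=n, p−11=e, d−12=r.

corner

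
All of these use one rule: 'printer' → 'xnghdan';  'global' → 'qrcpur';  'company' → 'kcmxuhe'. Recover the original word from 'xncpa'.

probe

p(15)→x(23) and r(17)→n(13) fit y≡21x+20 (mod 26); the inverse of 21 mod 26 is 5. Treating letters as 0–25, the rule is x ↦ 21x + 20 (mod 26).
Reversing it on xncpa: x(23)→5·(23−20)≡15=p; n(13)→5·(13−20)≡17=r; c(2)→5·(2−20)≡14=o; p(15)→5·(15−20)≡1=b; a(0)→5·(0−20)≡4=e (all mod 26).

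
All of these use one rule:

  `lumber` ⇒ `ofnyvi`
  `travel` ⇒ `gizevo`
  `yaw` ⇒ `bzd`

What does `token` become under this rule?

Each pair mirrors across the alphabet (l↔o, u↔f, m↔n): positions sum to 25. This is the alphabet-reversal cipher (Atbash): a becomes z, b becomes y, etc.
On token: t↔g, o↔l, k↔p, e↔v, n↔m.

glpvm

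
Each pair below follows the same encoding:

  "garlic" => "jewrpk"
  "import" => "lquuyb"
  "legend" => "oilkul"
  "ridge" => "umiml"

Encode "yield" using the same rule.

In garlic: g→j is +3, a→e is +4, r→w is +5, l→r is +6 — the shift increases by 1 each position. Letter i (0-indexed) is shifted by i+3, so successive shifts are 3, 4, 5, ….
On yield: y+3=b, i+4=m, e+5=j, l+6=r, d+7=k.

bmjrk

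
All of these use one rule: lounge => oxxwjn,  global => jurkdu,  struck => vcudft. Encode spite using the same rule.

vylch

Shifts by position in lounge: pos 0: l→o (+3), pos 1: o→x (+9), pos 2: u→x (+3), pos 3: n→w (+9) — repeating every 2. The shifts repeat in a cycle of length 2: positions 0,1,… shift by +3, +9, then the pattern repeats.
On spite: s+3=v, p+9=y, i+3=l, t+9=c, e+3=h.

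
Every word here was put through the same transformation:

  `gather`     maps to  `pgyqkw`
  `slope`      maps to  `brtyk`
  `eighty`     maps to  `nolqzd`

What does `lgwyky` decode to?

carpet

Shifts by position in gather: pos 0: g→p (+9), pos 1: a→g (+6), pos 2: t→y (+5), pos 3: h→q (+9), pos 4: e→k (+6), pos 5: r→w (+5) — repeating every 3. A repeating key of period 3 is used — shifts +9, +6, +5 over and over.
Undoing it on lgwyky: l−9=c, g−6=a, w−5=r, y−9=p, k−6=e, y−5=t.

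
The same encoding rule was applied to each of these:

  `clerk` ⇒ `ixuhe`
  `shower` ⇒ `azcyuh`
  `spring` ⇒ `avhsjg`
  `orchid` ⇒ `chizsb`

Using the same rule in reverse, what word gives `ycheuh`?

worker

c(2)→i(8) and l(11)→x(23) fit y≡19x+22 (mod 26); the inverse of 19 mod 26 is 11. Each letter's alphabet position (a=0..z=25) is mapped through 19·x+22 mod 26 — an affine cipher.
Decoding ycheuh: y(24)→11·(24−22)≡22=w; c(2)→11·(2−22)≡14=o; h(7)→11·(7−22)≡17=r; e(4)→11·(4−22)≡10=k; u(20)→11·(20−22)≡4=e; h(7)→11·(7−22)≡17=r (all mod 26).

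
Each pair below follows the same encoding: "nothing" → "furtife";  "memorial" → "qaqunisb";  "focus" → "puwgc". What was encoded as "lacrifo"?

destiny

This is an affine cipher: with a=0,…,z=25, each position x becomes (15x+18) mod 26.
Decoding lacrifo: l(11)→7·(11−18)≡3=d; a(0)→7·(0−18)≡4=e; c(2)→7·(2−18)≡18=s; r(17)→7·(17−18)≡19=t; i(8)→7·(8−18)≡8=i; f(5)→7·(5−18)≡13=n; o(14)→7·(14−18)≡24=y (all mod 26).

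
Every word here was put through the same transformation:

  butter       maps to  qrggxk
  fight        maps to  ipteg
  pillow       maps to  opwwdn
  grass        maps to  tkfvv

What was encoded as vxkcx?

Treating letters as 0–25, the rule is x ↦ 11x + 5 (mod 26).
Decoding vxkcx: v(21)→19·(21−5)≡18=s; x(23)→19·(23−5)≡4=e; k(10)→19·(10−5)≡17=r; c(2)→19·(2−5)≡21=v; x(23)→19·(23−5)≡4=e (all mod 26).

serve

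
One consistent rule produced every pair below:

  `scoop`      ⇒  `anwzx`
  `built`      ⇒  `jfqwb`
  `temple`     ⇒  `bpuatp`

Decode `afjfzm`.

A repeating key of period 2 is used — shifts +8, +11 over and over.
Reversing it on afjfzm: a−8=s, f−11=u, j−8=b, f−11=u, z−8=r, m−11=b.

suburb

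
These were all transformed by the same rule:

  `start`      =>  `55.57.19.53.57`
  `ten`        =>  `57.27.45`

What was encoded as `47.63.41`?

s(#19)→55 and t(#20)→57: differences scale by 2, so n = 2·pos + 17. With a=1..z=26, the number is 2·pos + 17.
Undoing it on 47.63.41: 47→(47−17)÷2=15=o, 63→(63−17)÷2=23=w, 41→(41−17)÷2=12=l.

owl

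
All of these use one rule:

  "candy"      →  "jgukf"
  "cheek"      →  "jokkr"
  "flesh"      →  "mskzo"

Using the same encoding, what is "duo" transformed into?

The shift depends on letter class: consonant c→j is +7, but vowel a→g is +6. Vowels shift forward by 6 and consonants shift forward by 7.
For duo: d(cons)+7=k, u(vowel)+6=a, o(vowel)+6=u.

kau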